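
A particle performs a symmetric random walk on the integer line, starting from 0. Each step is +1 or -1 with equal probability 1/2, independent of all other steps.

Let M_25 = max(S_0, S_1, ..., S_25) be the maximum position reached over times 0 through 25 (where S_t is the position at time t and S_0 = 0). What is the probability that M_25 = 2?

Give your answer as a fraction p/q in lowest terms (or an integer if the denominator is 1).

Answer: 557175/4194304

Derivation:
Let M_25 = max(S_0,...,S_25). Use the reflection principle: for j ≥ 1, #{paths with M_25 ≥ j} = #{S_25 ≥ j} + #{S_25 ≥ j+1}.
By reflection, #{M_25 ≥ 2} = #{S_25 ≥ 2} + #{S_25 ≥ 3} = 11576916 + 11576916 = 23153832.
#{M_25 ≥ 3} = #{S_25 ≥ 3} + #{S_25 ≥ 4} = 11576916 + 7119516 = 18696432.
#{M_25 = 2} = 23153832 - 18696432 = 4457400.
P(M_25 = 2) = 4457400/33554432 = 557175/4194304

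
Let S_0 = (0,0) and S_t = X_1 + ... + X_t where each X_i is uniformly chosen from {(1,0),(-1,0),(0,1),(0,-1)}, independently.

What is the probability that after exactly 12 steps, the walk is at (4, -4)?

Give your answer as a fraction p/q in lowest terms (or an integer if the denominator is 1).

Answer: 7623/2097152

Derivation:
Let h be the number of horizontal steps (so 12-h are vertical). To end at (4,-4) need (h+4)/2 right-steps and ((12-h)-4)/2 up-steps.
Sum over h with 4 ≤ h ≤ 8, h ≡ 0 (mod 2), 12-h ≡ 0 (mod 2):
h=4: C(12,4)·C(4,4)·C(8,2) = 495·1·28 = 13860
h=6: C(12,6)·C(6,5)·C(6,1) = 924·6·6 = 33264
h=8: C(12,8)·C(8,6)·C(4,0) = 495·28·1 = 13860
Total favorable: 60984
Total paths: 4^12 = 16777216
P = 60984/16777216 = 7623/2097152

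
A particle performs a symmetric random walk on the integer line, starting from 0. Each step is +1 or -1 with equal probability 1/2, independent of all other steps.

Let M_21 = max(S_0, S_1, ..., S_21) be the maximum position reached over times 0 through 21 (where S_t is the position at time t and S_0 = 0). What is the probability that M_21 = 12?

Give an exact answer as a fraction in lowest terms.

Let M_21 = max(S_0,...,S_21). Use the reflection principle: for j ≥ 1, #{paths with M_21 ≥ j} = #{S_21 ≥ j} + #{S_21 ≥ j+1}.
By reflection, #{M_21 ≥ 12} = #{S_21 ≥ 12} + #{S_21 ≥ 13} = 7547 + 7547 = 15094.
#{M_21 ≥ 13} = #{S_21 ≥ 13} + #{S_21 ≥ 14} = 7547 + 1562 = 9109.
#{M_21 = 12} = 15094 - 9109 = 5985.
P(M_21 = 12) = 5985/2097152 = 5985/2097152

Answer: 5985/2097152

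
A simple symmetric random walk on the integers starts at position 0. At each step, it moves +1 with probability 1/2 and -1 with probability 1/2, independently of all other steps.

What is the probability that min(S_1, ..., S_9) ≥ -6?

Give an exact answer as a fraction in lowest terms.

Let f(t,s) = #length-t paths at position s with S_1..S_t all ≥ -6.
f(t,s) = f(t-1,s-1) + f(t-1,s+1) for s ≥ -6; f(t,s) = 0 for s < -6.
t=0: f(0,0)=1
t=1: f(1,-1)=1 f(1,1)=1
t=2: f(2,-2)=1 f(2,0)=2 f(2,2)=1
t=3: f(3,-3)=1 f(3,-1)=3 f(3,1)=3 f(3,3)=1
t=4: f(4,-4)=1 f(4,-2)=4 f(4,0)=6 f(4,2)=4 f(4,4)=1
t=5: f(5,-5)=1 f(5,-3)=5 f(5,-1)=10 f(5,1)=10 f(5,3)=5 f(5,5)=1
t=6: f(6,-6)=1 f(6,-4)=6 f(6,-2)=15 f(6,0)=20 f(6,2)=15 f(6,4)=6 f(6,6)=1
t=7: f(7,-5)=7 f(7,-3)=21 f(7,-1)=35 f(7,1)=35 f(7,3)=21 f(7,5)=7 f(7,7)=1
t=8: f(8,-6)=7 f(8,-4)=28 f(8,-2)=56 f(8,0)=70 f(8,2)=56 f(8,4)=28 f(8,6)=8 f(8,8)=1
t=9: f(9,-5)=35 f(9,-3)=84 f(9,-1)=126 f(9,1)=126 f(9,3)=84 f(9,5)=36 f(9,7)=9 f(9,9)=1
Σ_s f(9,s) = 501
P = 501/512 = 501/512

Answer: 501/512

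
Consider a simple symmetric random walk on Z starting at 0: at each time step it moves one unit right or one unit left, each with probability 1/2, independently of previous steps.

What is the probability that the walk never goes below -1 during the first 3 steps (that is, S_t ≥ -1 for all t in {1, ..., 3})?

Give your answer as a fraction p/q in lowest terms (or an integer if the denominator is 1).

Let f(t,s) = #length-t paths at position s with S_1..S_t all ≥ -1.
f(t,s) = f(t-1,s-1) + f(t-1,s+1) for s ≥ -1; f(t,s) = 0 for s < -1.
t=0: f(0,0)=1
t=1: f(1,-1)=1 f(1,1)=1
t=2: f(2,0)=2 f(2,2)=1
t=3: f(3,-1)=2 f(3,1)=3 f(3,3)=1
Σ_s f(3,s) = 6
P = 6/8 = 3/4

Answer: 3/4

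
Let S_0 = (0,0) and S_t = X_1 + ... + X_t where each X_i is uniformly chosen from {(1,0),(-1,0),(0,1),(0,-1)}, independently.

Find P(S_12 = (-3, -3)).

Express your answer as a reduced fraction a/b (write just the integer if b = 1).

Let h be the number of horizontal steps (so 12-h are vertical). To end at (-3,-3) need (h-3)/2 right-steps and ((12-h)-3)/2 up-steps.
Sum over h with 3 ≤ h ≤ 9, h ≡ 1 (mod 2), 12-h ≡ 1 (mod 2):
h=3: C(12,3)·C(3,0)·C(9,3) = 220·1·84 = 18480
h=5: C(12,5)·C(5,1)·C(7,2) = 792·5·21 = 83160
h=7: C(12,7)·C(7,2)·C(5,1) = 792·21·5 = 83160
h=9: C(12,9)·C(9,3)·C(3,0) = 220·84·1 = 18480
Total favorable: 203280
Total paths: 4^12 = 16777216
P = 203280/16777216 = 12705/1048576

Answer: 12705/1048576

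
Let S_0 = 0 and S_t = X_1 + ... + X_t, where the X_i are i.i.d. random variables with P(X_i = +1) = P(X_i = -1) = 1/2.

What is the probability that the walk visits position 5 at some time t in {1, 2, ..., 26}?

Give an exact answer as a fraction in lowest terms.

Answer: 342821/1048576

Derivation:
Count via complement. Let g(t,s) = #length-t paths at position s with S_1..S_t all ≠ 5.
g(t,s) = g(t-1,s-1) + g(t-1,s+1) for s ≠ 5; g(t,5) = 0.
t=0: g(0,0)=1
t=1: g(1,-1)=1 g(1,1)=1
t=2: g(2,-2)=1 g(2,0)=2 g(2,2)=1
t=3: g(3,-3)=1 g(3,-1)=3 g(3,1)=3 g(3,3)=1
t=4: g(4,-4)=1 g(4,-2)=4 g(4,0)=6 g(4,2)=4 g(4,4)=1
t=5: g(5,-5)=1 g(5,-3)=5 g(5,-1)=10 g(5,1)=10 g(5,3)=5
t=6: g(6,-6)=1 g(6,-4)=6 g(6,-2)=15 g(6,0)=20 g(6,2)=15 g(6,4)=5
t=7: g(7,-7)=1 g(7,-5)=7 g(7,-3)=21 g(7,-1)=35 g(7,1)=35 g(7,3)=20
t=8: g(8,-8)=1 g(8,-6)=8 g(8,-4)=28 g(8,-2)=56 g(8,0)=70 g(8,2)=55 g(8,4)=20
t=9: g(9,-9)=1 g(9,-7)=9 g(9,-5)=36 g(9,-3)=84 g(9,-1)=126 g(9,1)=125 g(9,3)=75
t=10: g(10,-10)=1 g(10,-8)=10 g(10,-6)=45 g(10,-4)=120 g(10,-2)=210 g(10,0)=251 g(10,2)=200 g(10,4)=75
t=11: g(11,-11)=1 g(11,-9)=11 g(11,-7)=55 g(11,-5)=165 g(11,-3)=330 g(11,-1)=461 g(11,1)=451 g(11,3)=275
t=12: g(12,-12)=1 g(12,-10)=12 g(12,-8)=66 g(12,-6)=220 g(12,-4)=495 g(12,-2)=791 g(12,0)=912 g(12,2)=726 g(12,4)=275
t=13: g(13,-13)=1 g(13,-11)=13 g(13,-9)=78 g(13,-7)=286 g(13,-5)=715 g(13,-3)=1286 g(13,-1)=1703 g(13,1)=1638 g(13,3)=1001
t=14: g(14,-14)=1 g(14,-12)=14 g(14,-10)=91 g(14,-8)=364 g(14,-6)=1001 g(14,-4)=2001 g(14,-2)=2989 g(14,0)=3341 g(14,2)=2639 g(14,4)=1001
t=15: g(15,-15)=1 g(15,-13)=15 g(15,-11)=105 g(15,-9)=455 g(15,-7)=1365 g(15,-5)=3002 g(15,-3)=4990 g(15,-1)=6330 g(15,1)=5980 g(15,3)=3640
t=16: g(16,-16)=1 g(16,-14)=16 g(16,-12)=120 g(16,-10)=560 g(16,-8)=1820 g(16,-6)=4367 g(16,-4)=7992 g(16,-2)=11320 g(16,0)=12310 g(16,2)=9620 g(16,4)=3640
t=17: g(17,-17)=1 g(17,-15)=17 g(17,-13)=136 g(17,-11)=680 g(17,-9)=2380 g(17,-7)=6187 g(17,-5)=12359 g(17,-3)=19312 g(17,-1)=23630 g(17,1)=21930 g(17,3)=13260
t=18: g(18,-18)=1 g(18,-16)=18 g(18,-14)=153 g(18,-12)=816 g(18,-10)=3060 g(18,-8)=8567 g(18,-6)=18546 g(18,-4)=31671 g(18,-2)=42942 g(18,0)=45560 g(18,2)=35190 g(18,4)=13260
t=19: g(19,-19)=1 g(19,-17)=19 g(19,-15)=171 g(19,-13)=969 g(19,-11)=3876 g(19,-9)=11627 g(19,-7)=27113 g(19,-5)=50217 g(19,-3)=74613 g(19,-1)=88502 g(19,1)=80750 g(19,3)=48450
t=20: g(20,-20)=1 g(20,-18)=20 g(20,-16)=190 g(20,-14)=1140 g(20,-12)=4845 g(20,-10)=15503 g(20,-8)=38740 g(20,-6)=77330 g(20,-4)=124830 g(20,-2)=163115 g(20,0)=169252 g(20,2)=129200 g(20,4)=48450
t=21: g(21,-21)=1 g(21,-19)=21 g(21,-17)=210 g(21,-15)=1330 g(21,-13)=5985 g(21,-11)=20348 g(21,-9)=54243 g(21,-7)=116070 g(21,-5)=202160 g(21,-3)=287945 g(21,-1)=332367 g(21,1)=298452 g(21,3)=177650
t=22: g(22,-22)=1 g(22,-20)=22 g(22,-18)=231 g(22,-16)=1540 g(22,-14)=7315 g(22,-12)=26333 g(22,-10)=74591 g(22,-8)=170313 g(22,-6)=318230 g(22,-4)=490105 g(22,-2)=620312 g(22,0)=630819 g(22,2)=476102 g(22,4)=177650
t=23: g(23,-23)=1 g(23,-21)=23 g(23,-19)=253 g(23,-17)=1771 g(23,-15)=8855 g(23,-13)=33648 g(23,-11)=100924 g(23,-9)=244904 g(23,-7)=488543 g(23,-5)=808335 g(23,-3)=1110417 g(23,-1)=1251131 g(23,1)=1106921 g(23,3)=653752
t=24: g(24,-24)=1 g(24,-22)=24 g(24,-20)=276 g(24,-18)=2024 g(24,-16)=10626 g(24,-14)=42503 g(24,-12)=134572 g(24,-10)=345828 g(24,-8)=733447 g(24,-6)=1296878 g(24,-4)=1918752 g(24,-2)=2361548 g(24,0)=2358052 g(24,2)=1760673 g(24,4)=653752
t=25: g(25,-25)=1 g(25,-23)=25 g(25,-21)=300 g(25,-19)=2300 g(25,-17)=12650 g(25,-15)=53129 g(25,-13)=177075 g(25,-11)=480400 g(25,-9)=1079275 g(25,-7)=2030325 g(25,-5)=3215630 g(25,-3)=4280300 g(25,-1)=4719600 g(25,1)=4118725 g(25,3)=2414425
t=26: g(26,-26)=1 g(26,-24)=26 g(26,-22)=325 g(26,-20)=2600 g(26,-18)=14950 g(26,-16)=65779 g(26,-14)=230204 g(26,-12)=657475 g(26,-10)=1559675 g(26,-8)=3109600 g(26,-6)=5245955 g(26,-4)=7495930 g(26,-2)=8999900 g(26,0)=8838325 g(26,2)=6533150 g(26,4)=2414425
Paths never hitting 5: Σ_s g(26,s) = 45168320
Paths hitting 5: 2^26 - 45168320 = 21940544
P = 21940544/67108864 = 342821/1048576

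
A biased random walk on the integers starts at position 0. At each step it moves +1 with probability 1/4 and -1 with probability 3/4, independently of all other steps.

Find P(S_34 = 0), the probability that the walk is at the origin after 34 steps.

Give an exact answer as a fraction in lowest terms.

Answer: 75340571907153465/73786976294838206464

Derivation:
To be at 0 after 34 steps: need exactly 17 steps of +1 and 17 of -1.
Number of such sequences: C(34,17) = 2333606220
Each has probability (1/4)^17 · (3/4)^17 = 129140163/295147905179352825856
P = 2333606220 · 129140163/295147905179352825856 = 75340571907153465/73786976294838206464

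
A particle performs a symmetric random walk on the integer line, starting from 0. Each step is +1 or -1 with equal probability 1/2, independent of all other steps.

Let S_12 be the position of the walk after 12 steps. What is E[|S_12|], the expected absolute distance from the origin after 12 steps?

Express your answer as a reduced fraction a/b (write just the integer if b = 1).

S_12 takes values m ≡ 0 (mod 2) with |m| ≤ 12; P(S_12=m) = C(12,(12+m)/2)/2^12.
Total paths: 2^12 = 4096
Distribution: P(S=-12)=1/4096, P(S=-10)=12/4096, P(S=-8)=66/4096, P(S=-6)=220/4096, P(S=-4)=495/4096, P(S=-2)=792/4096, P(S=0)=924/4096, P(S=2)=792/4096, P(S=4)=495/4096, P(S=6)=220/4096, P(S=8)=66/4096, P(S=10)=12/4096, P(S=12)=1/4096
E[|S_12|] = Σ_m |m|·P(S_12=m) = 11088/4096 = 693/256

Answer: 693/256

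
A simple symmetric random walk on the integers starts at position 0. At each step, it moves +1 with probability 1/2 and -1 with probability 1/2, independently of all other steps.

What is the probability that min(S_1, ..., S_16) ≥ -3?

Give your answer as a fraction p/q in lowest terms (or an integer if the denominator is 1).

Answer: 21879/32768

Derivation:
Let f(t,s) = #length-t paths at position s with S_1..S_t all ≥ -3.
f(t,s) = f(t-1,s-1) + f(t-1,s+1) for s ≥ -3; f(t,s) = 0 for s < -3.
t=0: f(0,0)=1
t=1: f(1,-1)=1 f(1,1)=1
t=2: f(2,-2)=1 f(2,0)=2 f(2,2)=1
t=3: f(3,-3)=1 f(3,-1)=3 f(3,1)=3 f(3,3)=1
t=4: f(4,-2)=4 f(4,0)=6 f(4,2)=4 f(4,4)=1
t=5: f(5,-3)=4 f(5,-1)=10 f(5,1)=10 f(5,3)=5 f(5,5)=1
t=6: f(6,-2)=14 f(6,0)=20 f(6,2)=15 f(6,4)=6 f(6,6)=1
t=7: f(7,-3)=14 f(7,-1)=34 f(7,1)=35 f(7,3)=21 f(7,5)=7 f(7,7)=1
t=8: f(8,-2)=48 f(8,0)=69 f(8,2)=56 f(8,4)=28 f(8,6)=8 f(8,8)=1
t=9: f(9,-3)=48 f(9,-1)=117 f(9,1)=125 f(9,3)=84 f(9,5)=36 f(9,7)=9 f(9,9)=1
t=10: f(10,-2)=165 f(10,0)=242 f(10,2)=209 f(10,4)=120 f(10,6)=45 f(10,8)=10 f(10,10)=1
t=11: f(11,-3)=165 f(11,-1)=407 f(11,1)=451 f(11,3)=329 f(11,5)=165 f(11,7)=55 f(11,9)=11 f(11,11)=1
t=12: f(12,-2)=572 f(12,0)=858 f(12,2)=780 f(12,4)=494 f(12,6)=220 f(12,8)=66 f(12,10)=12 f(12,12)=1
t=13: f(13,-3)=572 f(13,-1)=1430 f(13,1)=1638 f(13,3)=1274 f(13,5)=714 f(13,7)=286 f(13,9)=78 f(13,11)=13 f(13,13)=1
t=14: f(14,-2)=2002 f(14,0)=3068 f(14,2)=2912 f(14,4)=1988 f(14,6)=1000 f(14,8)=364 f(14,10)=91 f(14,12)=14 f(14,14)=1
t=15: f(15,-3)=2002 f(15,-1)=5070 f(15,1)=5980 f(15,3)=4900 f(15,5)=2988 f(15,7)=1364 f(15,9)=455 f(15,11)=105 f(15,13)=15 f(15,15)=1
t=16: f(16,-2)=7072 f(16,0)=11050 f(16,2)=10880 f(16,4)=7888 f(16,6)=4352 f(16,8)=1819 f(16,10)=560 f(16,12)=120 f(16,14)=16 f(16,16)=1
Σ_s f(16,s) = 43758
P = 43758/65536 = 21879/32768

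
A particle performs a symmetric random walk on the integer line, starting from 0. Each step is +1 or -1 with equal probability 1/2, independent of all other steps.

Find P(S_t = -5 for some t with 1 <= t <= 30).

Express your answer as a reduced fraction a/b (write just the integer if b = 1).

Answer: 194129627/536870912

Derivation:
Count via complement. Let g(t,s) = #length-t paths at position s with S_1..S_t all ≠ -5.
g(t,s) = g(t-1,s-1) + g(t-1,s+1) for s ≠ -5; g(t,-5) = 0.
t=0: g(0,0)=1
t=1: g(1,-1)=1 g(1,1)=1
t=2: g(2,-2)=1 g(2,0)=2 g(2,2)=1
t=3: g(3,-3)=1 g(3,-1)=3 g(3,1)=3 g(3,3)=1
t=4: g(4,-4)=1 g(4,-2)=4 g(4,0)=6 g(4,2)=4 g(4,4)=1
t=5: g(5,-3)=5 g(5,-1)=10 g(5,1)=10 g(5,3)=5 g(5,5)=1
t=6: g(6,-4)=5 g(6,-2)=15 g(6,0)=20 g(6,2)=15 g(6,4)=6 g(6,6)=1
t=7: g(7,-3)=20 g(7,-1)=35 g(7,1)=35 g(7,3)=21 g(7,5)=7 g(7,7)=1
t=8: g(8,-4)=20 g(8,-2)=55 g(8,0)=70 g(8,2)=56 g(8,4)=28 g(8,6)=8 g(8,8)=1
t=9: g(9,-3)=75 g(9,-1)=125 g(9,1)=126 g(9,3)=84 g(9,5)=36 g(9,7)=9 g(9,9)=1
t=10: g(10,-4)=75 g(10,-2)=200 g(10,0)=251 g(10,2)=210 g(10,4)=120 g(10,6)=45 g(10,8)=10 g(10,10)=1
t=11: g(11,-3)=275 g(11,-1)=451 g(11,1)=461 g(11,3)=330 g(11,5)=165 g(11,7)=55 g(11,9)=11 g(11,11)=1
t=12: g(12,-4)=275 g(12,-2)=726 g(12,0)=912 g(12,2)=791 g(12,4)=495 g(12,6)=220 g(12,8)=66 g(12,10)=12 g(12,12)=1
t=13: g(13,-3)=1001 g(13,-1)=1638 g(13,1)=1703 g(13,3)=1286 g(13,5)=715 g(13,7)=286 g(13,9)=78 g(13,11)=13 g(13,13)=1
t=14: g(14,-4)=1001 g(14,-2)=2639 g(14,0)=3341 g(14,2)=2989 g(14,4)=2001 g(14,6)=1001 g(14,8)=364 g(14,10)=91 g(14,12)=14 g(14,14)=1
t=15: g(15,-3)=3640 g(15,-1)=5980 g(15,1)=6330 g(15,3)=4990 g(15,5)=3002 g(15,7)=1365 g(15,9)=455 g(15,11)=105 g(15,13)=15 g(15,15)=1
t=16: g(16,-4)=3640 g(16,-2)=9620 g(16,0)=12310 g(16,2)=11320 g(16,4)=7992 g(16,6)=4367 g(16,8)=1820 g(16,10)=560 g(16,12)=120 g(16,14)=16 g(16,16)=1
t=17: g(17,-3)=13260 g(17,-1)=21930 g(17,1)=23630 g(17,3)=19312 g(17,5)=12359 g(17,7)=6187 g(17,9)=2380 g(17,11)=680 g(17,13)=136 g(17,15)=17 g(17,17)=1
t=18: g(18,-4)=13260 g(18,-2)=35190 g(18,0)=45560 g(18,2)=42942 g(18,4)=31671 g(18,6)=18546 g(18,8)=8567 g(18,10)=3060 g(18,12)=816 g(18,14)=153 g(18,16)=18 g(18,18)=1
t=19: g(19,-3)=48450 g(19,-1)=80750 g(19,1)=88502 g(19,3)=74613 g(19,5)=50217 g(19,7)=27113 g(19,9)=11627 g(19,11)=3876 g(19,13)=969 g(19,15)=171 g(19,17)=19 g(19,19)=1
t=20: g(20,-4)=48450 g(20,-2)=129200 g(20,0)=169252 g(20,2)=163115 g(20,4)=124830 g(20,6)=77330 g(20,8)=38740 g(20,10)=15503 g(20,12)=4845 g(20,14)=1140 g(20,16)=190 g(20,18)=20 g(20,20)=1
t=21: g(21,-3)=177650 g(21,-1)=298452 g(21,1)=332367 g(21,3)=287945 g(21,5)=202160 g(21,7)=116070 g(21,9)=54243 g(21,11)=20348 g(21,13)=5985 g(21,15)=1330 g(21,17)=210 g(21,19)=21 g(21,21)=1
t=22: g(22,-4)=177650 g(22,-2)=476102 g(22,0)=630819 g(22,2)=620312 g(22,4)=490105 g(22,6)=318230 g(22,8)=170313 g(22,10)=74591 g(22,12)=26333 g(22,14)=7315 g(22,16)=1540 g(22,18)=231 g(22,20)=22 g(22,22)=1
t=23: g(23,-3)=653752 g(23,-1)=1106921 g(23,1)=1251131 g(23,3)=1110417 g(23,5)=808335 g(23,7)=488543 g(23,9)=244904 g(23,11)=100924 g(23,13)=33648 g(23,15)=8855 g(23,17)=1771 g(23,19)=253 g(23,21)=23 g(23,23)=1
t=24: g(24,-4)=653752 g(24,-2)=1760673 g(24,0)=2358052 g(24,2)=2361548 g(24,4)=1918752 g(24,6)=1296878 g(24,8)=733447 g(24,10)=345828 g(24,12)=134572 g(24,14)=42503 g(24,16)=10626 g(24,18)=2024 g(24,20)=276 g(24,22)=24 g(24,24)=1
t=25: g(25,-3)=2414425 g(25,-1)=4118725 g(25,1)=4719600 g(25,3)=4280300 g(25,5)=3215630 g(25,7)=2030325 g(25,9)=1079275 g(25,11)=480400 g(25,13)=177075 g(25,15)=53129 g(25,17)=12650 g(25,19)=2300 g(25,21)=300 g(25,23)=25 g(25,25)=1
t=26: g(26,-4)=2414425 g(26,-2)=6533150 g(26,0)=8838325 g(26,2)=8999900 g(26,4)=7495930 g(26,6)=5245955 g(26,8)=3109600 g(26,10)=1559675 g(26,12)=657475 g(26,14)=230204 g(26,16)=65779 g(26,18)=14950 g(26,20)=2600 g(26,22)=325 g(26,24)=26 g(26,26)=1
t=27: g(27,-3)=8947575 g(27,-1)=15371475 g(27,1)=17838225 g(27,3)=16495830 g(27,5)=12741885 g(27,7)=8355555 g(27,9)=4669275 g(27,11)=2217150 g(27,13)=887679 g(27,15)=295983 g(27,17)=80729 g(27,19)=17550 g(27,21)=2925 g(27,23)=351 g(27,25)=27 g(27,27)=1
t=28: g(28,-4)=8947575 g(28,-2)=24319050 g(28,0)=33209700 g(28,2)=34334055 g(28,4)=29237715 g(28,6)=21097440 g(28,8)=13024830 g(28,10)=6886425 g(28,12)=3104829 g(28,14)=1183662 g(28,16)=376712 g(28,18)=98279 g(28,20)=20475 g(28,22)=3276 g(28,24)=378 g(28,26)=28 g(28,28)=1
t=29: g(29,-3)=33266625 g(29,-1)=57528750 g(29,1)=67543755 g(29,3)=63571770 g(29,5)=50335155 g(29,7)=34122270 g(29,9)=19911255 g(29,11)=9991254 g(29,13)=4288491 g(29,15)=1560374 g(29,17)=474991 g(29,19)=118754 g(29,21)=23751 g(29,23)=3654 g(29,25)=406 g(29,27)=29 g(29,29)=1
t=30: g(30,-4)=33266625 g(30,-2)=90795375 g(30,0)=125072505 g(30,2)=131115525 g(30,4)=113906925 g(30,6)=84457425 g(30,8)=54033525 g(30,10)=29902509 g(30,12)=14279745 g(30,14)=5848865 g(30,16)=2035365 g(30,18)=593745 g(30,20)=142505 g(30,22)=27405 g(30,24)=4060 g(30,26)=435 g(30,28)=30 g(30,30)=1
Paths never hitting -5: Σ_s g(30,s) = 685482570
Paths hitting -5: 2^30 - 685482570 = 388259254
P = 388259254/1073741824 = 194129627/536870912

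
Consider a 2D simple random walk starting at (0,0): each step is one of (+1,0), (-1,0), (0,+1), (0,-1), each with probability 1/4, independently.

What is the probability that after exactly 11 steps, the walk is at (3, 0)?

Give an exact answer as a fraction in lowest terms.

Answer: 27225/1048576

Derivation:
Let h be the number of horizontal steps (so 11-h are vertical). To end at (3,0) need (h+3)/2 right-steps and ((11-h)+0)/2 up-steps.
Sum over h with 3 ≤ h ≤ 11, h ≡ 1 (mod 2), 11-h ≡ 0 (mod 2):
h=3: C(11,3)·C(3,3)·C(8,4) = 165·1·70 = 11550
h=5: C(11,5)·C(5,4)·C(6,3) = 462·5·20 = 46200
h=7: C(11,7)·C(7,5)·C(4,2) = 330·21·6 = 41580
h=9: C(11,9)·C(9,6)·C(2,1) = 55·84·2 = 9240
h=11: C(11,11)·C(11,7)·C(0,0) = 1·330·1 = 330
Total favorable: 108900
Total paths: 4^11 = 4194304
P = 108900/4194304 = 27225/1048576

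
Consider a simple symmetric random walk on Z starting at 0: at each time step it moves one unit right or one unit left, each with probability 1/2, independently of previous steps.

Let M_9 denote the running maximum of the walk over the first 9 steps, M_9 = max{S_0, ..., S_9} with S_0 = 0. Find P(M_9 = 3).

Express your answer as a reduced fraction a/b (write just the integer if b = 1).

Answer: 21/128

Derivation:
Let M_9 = max(S_0,...,S_9). Use the reflection principle: for j ≥ 1, #{paths with M_9 ≥ j} = #{S_9 ≥ j} + #{S_9 ≥ j+1}.
By reflection, #{M_9 ≥ 3} = #{S_9 ≥ 3} + #{S_9 ≥ 4} = 130 + 46 = 176.
#{M_9 ≥ 4} = #{S_9 ≥ 4} + #{S_9 ≥ 5} = 46 + 46 = 92.
#{M_9 = 3} = 176 - 92 = 84.
P(M_9 = 3) = 84/512 = 21/128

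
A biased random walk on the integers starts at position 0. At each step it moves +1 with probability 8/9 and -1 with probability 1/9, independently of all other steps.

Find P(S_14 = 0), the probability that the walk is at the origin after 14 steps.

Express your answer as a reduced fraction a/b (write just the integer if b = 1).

To be at 0 after 14 steps: need exactly 7 steps of +1 and 7 of -1.
Number of such sequences: C(14,7) = 3432
Each has probability (8/9)^7 · (1/9)^7 = 2097152/22876792454961
P = 3432 · 2097152/22876792454961 = 2399141888/7625597484987

Answer: 2399141888/7625597484987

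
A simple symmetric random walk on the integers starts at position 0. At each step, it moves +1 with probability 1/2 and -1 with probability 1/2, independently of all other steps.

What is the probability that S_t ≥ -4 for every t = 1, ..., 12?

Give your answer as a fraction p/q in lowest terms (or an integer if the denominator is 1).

Let f(t,s) = #length-t paths at position s with S_1..S_t all ≥ -4.
f(t,s) = f(t-1,s-1) + f(t-1,s+1) for s ≥ -4; f(t,s) = 0 for s < -4.
t=0: f(0,0)=1
t=1: f(1,-1)=1 f(1,1)=1
t=2: f(2,-2)=1 f(2,0)=2 f(2,2)=1
t=3: f(3,-3)=1 f(3,-1)=3 f(3,1)=3 f(3,3)=1
t=4: f(4,-4)=1 f(4,-2)=4 f(4,0)=6 f(4,2)=4 f(4,4)=1
t=5: f(5,-3)=5 f(5,-1)=10 f(5,1)=10 f(5,3)=5 f(5,5)=1
t=6: f(6,-4)=5 f(6,-2)=15 f(6,0)=20 f(6,2)=15 f(6,4)=6 f(6,6)=1
t=7: f(7,-3)=20 f(7,-1)=35 f(7,1)=35 f(7,3)=21 f(7,5)=7 f(7,7)=1
t=8: f(8,-4)=20 f(8,-2)=55 f(8,0)=70 f(8,2)=56 f(8,4)=28 f(8,6)=8 f(8,8)=1
t=9: f(9,-3)=75 f(9,-1)=125 f(9,1)=126 f(9,3)=84 f(9,5)=36 f(9,7)=9 f(9,9)=1
t=10: f(10,-4)=75 f(10,-2)=200 f(10,0)=251 f(10,2)=210 f(10,4)=120 f(10,6)=45 f(10,8)=10 f(10,10)=1
t=11: f(11,-3)=275 f(11,-1)=451 f(11,1)=461 f(11,3)=330 f(11,5)=165 f(11,7)=55 f(11,9)=11 f(11,11)=1
t=12: f(12,-4)=275 f(12,-2)=726 f(12,0)=912 f(12,2)=791 f(12,4)=495 f(12,6)=220 f(12,8)=66 f(12,10)=12 f(12,12)=1
Σ_s f(12,s) = 3498
P = 3498/4096 = 1749/2048

Answer: 1749/2048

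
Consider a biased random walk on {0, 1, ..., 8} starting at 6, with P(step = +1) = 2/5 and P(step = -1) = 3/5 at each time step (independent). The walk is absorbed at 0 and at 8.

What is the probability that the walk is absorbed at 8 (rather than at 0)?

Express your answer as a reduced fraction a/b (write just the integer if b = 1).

Answer: 532/1261

Derivation:
Biased walk: p = 2/5, q = 3/5, r = q/p = 3/2
Gambler's ruin: P(hit 8 before 0 | start at 6) = (1 - r^a)/(1 - r^N)
r^6 = 729/64; r^8 = 6561/256
P = (1 - 729/64) / (1 - 6561/256) = -665/64 / -6305/256 = 532/1261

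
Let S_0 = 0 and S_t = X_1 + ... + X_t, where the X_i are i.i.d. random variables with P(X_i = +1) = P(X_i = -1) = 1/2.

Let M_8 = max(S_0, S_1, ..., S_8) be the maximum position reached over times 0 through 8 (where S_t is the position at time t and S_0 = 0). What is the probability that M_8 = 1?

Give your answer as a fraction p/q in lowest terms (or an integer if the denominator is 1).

Answer: 7/32

Derivation:
Let M_8 = max(S_0,...,S_8). Use the reflection principle: for j ≥ 1, #{paths with M_8 ≥ j} = #{S_8 ≥ j} + #{S_8 ≥ j+1}.
By reflection, #{M_8 ≥ 1} = #{S_8 ≥ 1} + #{S_8 ≥ 2} = 93 + 93 = 186.
#{M_8 ≥ 2} = #{S_8 ≥ 2} + #{S_8 ≥ 3} = 93 + 37 = 130.
#{M_8 = 1} = 186 - 130 = 56.
P(M_8 = 1) = 56/256 = 7/32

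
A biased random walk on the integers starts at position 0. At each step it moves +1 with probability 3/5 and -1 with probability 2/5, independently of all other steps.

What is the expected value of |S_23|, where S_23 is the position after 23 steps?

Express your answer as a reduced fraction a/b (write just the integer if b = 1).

Answer: 13028720725784579/2384185791015625

Derivation:
S_23 takes values m ≡ 1 (mod 2) with |m| ≤ 23; P(S_23=m) = C(23,(23+m)/2) · (3/5)^((23+m)/2) · (2/5)^((23-m)/2).
Distribution: P(S=-23)=8388608/11920928955078125, P(S=-21)=289406976/11920928955078125, P(S=-19)=4775215104/11920928955078125, P(S=-17)=50139758592/11920928955078125, P(S=-15)=75209637888/2384185791015625, P(S=-13)=2143474679808/11920928955078125, P(S=-11)=9645636059136/11920928955078125, P(S=-9)=35137674215424/11920928955078125, P(S=-7)=105413022646272/11920928955078125, P(S=-5)=52706511323136/2384185791015625, P(S=-3)=553418368892928/11920928955078125, P(S=-1)=981059835764736/11920928955078125, P(S=1)=1471589753647104/11920928955078125, P(S=3)=1867786995013632/11920928955078125, P(S=5)=400240070360064/2384185791015625, P(S=7)=1801080316620288/11920928955078125, P(S=9)=1350810237465216/11920928955078125, P(S=11)=834323970199104/11920928955078125, P(S=13)=417161985099552/11920928955078125, P(S=15)=32933840928912/2384185791015625, P(S=17)=49400761393368/11920928955078125, P(S=19)=10585877441436/11920928955078125, P(S=21)=1443528742014/11920928955078125, P(S=23)=94143178827/11920928955078125
E[|S_23|] = Σ_m |m|·P(S_23=m) = 13028720725784579/2384185791015625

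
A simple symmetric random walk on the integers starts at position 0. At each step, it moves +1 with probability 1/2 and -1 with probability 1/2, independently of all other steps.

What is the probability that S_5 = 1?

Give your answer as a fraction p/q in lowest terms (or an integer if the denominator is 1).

To reach position 1 after 5 steps: need 3 steps of +1 and 2 of -1.
Favorable paths: C(5,3) = 10
Total paths: 2^5 = 32
P = 10/32 = 5/16

Answer: 5/16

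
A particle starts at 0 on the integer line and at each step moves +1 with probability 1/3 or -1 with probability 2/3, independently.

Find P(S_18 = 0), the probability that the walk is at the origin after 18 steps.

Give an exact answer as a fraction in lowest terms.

To be at 0 after 18 steps: need exactly 9 steps of +1 and 9 of -1.
Number of such sequences: C(18,9) = 48620
Each has probability (1/3)^9 · (2/3)^9 = 512/387420489
P = 48620 · 512/387420489 = 24893440/387420489

Answer: 24893440/387420489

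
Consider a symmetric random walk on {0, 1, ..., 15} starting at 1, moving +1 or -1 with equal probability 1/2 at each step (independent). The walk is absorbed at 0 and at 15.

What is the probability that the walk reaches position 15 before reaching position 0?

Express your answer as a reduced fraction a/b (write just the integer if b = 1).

Symmetric walk (p = 1/2): the harmonic-function argument gives P(hit 15 before 0 | start at 1) = a/N.
P = 1/15 = 1/15

Answer: 1/15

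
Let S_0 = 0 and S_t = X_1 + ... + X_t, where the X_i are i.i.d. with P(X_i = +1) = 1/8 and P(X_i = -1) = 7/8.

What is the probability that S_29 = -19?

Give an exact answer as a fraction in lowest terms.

Answer: 22751229132599164542190755/154742504910672534362390528

Derivation:
To reach position -19 after 29 steps: need 5 steps of +1 and 24 steps of -1.
Number of such sequences: C(29,5) = 118755
Each has probability (1/8)^5 · (7/8)^24 = 191581231380566414401/154742504910672534362390528
P = 118755 · 191581231380566414401/154742504910672534362390528 = 22751229132599164542190755/154742504910672534362390528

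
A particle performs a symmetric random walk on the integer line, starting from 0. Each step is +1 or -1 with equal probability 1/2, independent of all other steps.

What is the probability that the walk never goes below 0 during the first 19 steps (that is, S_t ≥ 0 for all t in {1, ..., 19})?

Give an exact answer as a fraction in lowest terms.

Let f(t,s) = #length-t paths at position s with S_1..S_t all ≥ 0.
f(t,s) = f(t-1,s-1) + f(t-1,s+1) for s ≥ 0; f(t,s) = 0 for s < 0.
t=0: f(0,0)=1
t=1: f(1,1)=1
t=2: f(2,0)=1 f(2,2)=1
t=3: f(3,1)=2 f(3,3)=1
t=4: f(4,0)=2 f(4,2)=3 f(4,4)=1
t=5: f(5,1)=5 f(5,3)=4 f(5,5)=1
t=6: f(6,0)=5 f(6,2)=9 f(6,4)=5 f(6,6)=1
t=7: f(7,1)=14 f(7,3)=14 f(7,5)=6 f(7,7)=1
t=8: f(8,0)=14 f(8,2)=28 f(8,4)=20 f(8,6)=7 f(8,8)=1
t=9: f(9,1)=42 f(9,3)=48 f(9,5)=27 f(9,7)=8 f(9,9)=1
t=10: f(10,0)=42 f(10,2)=90 f(10,4)=75 f(10,6)=35 f(10,8)=9 f(10,10)=1
t=11: f(11,1)=132 f(11,3)=165 f(11,5)=110 f(11,7)=44 f(11,9)=10 f(11,11)=1
t=12: f(12,0)=132 f(12,2)=297 f(12,4)=275 f(12,6)=154 f(12,8)=54 f(12,10)=11 f(12,12)=1
t=13: f(13,1)=429 f(13,3)=572 f(13,5)=429 f(13,7)=208 f(13,9)=65 f(13,11)=12 f(13,13)=1
t=14: f(14,0)=429 f(14,2)=1001 f(14,4)=1001 f(14,6)=637 f(14,8)=273 f(14,10)=77 f(14,12)=13 f(14,14)=1
t=15: f(15,1)=1430 f(15,3)=2002 f(15,5)=1638 f(15,7)=910 f(15,9)=350 f(15,11)=90 f(15,13)=14 f(15,15)=1
t=16: f(16,0)=1430 f(16,2)=3432 f(16,4)=3640 f(16,6)=2548 f(16,8)=1260 f(16,10)=440 f(16,12)=104 f(16,14)=15 f(16,16)=1
t=17: f(17,1)=4862 f(17,3)=7072 f(17,5)=6188 f(17,7)=3808 f(17,9)=1700 f(17,11)=544 f(17,13)=119 f(17,15)=16 f(17,17)=1
t=18: f(18,0)=4862 f(18,2)=11934 f(18,4)=13260 f(18,6)=9996 f(18,8)=5508 f(18,10)=2244 f(18,12)=663 f(18,14)=135 f(18,16)=17 f(18,18)=1
t=19: f(19,1)=16796 f(19,3)=25194 f(19,5)=23256 f(19,7)=15504 f(19,9)=7752 f(19,11)=2907 f(19,13)=798 f(19,15)=152 f(19,17)=18 f(19,19)=1
Σ_s f(19,s) = 92378
P = 92378/524288 = 46189/262144

Answer: 46189/262144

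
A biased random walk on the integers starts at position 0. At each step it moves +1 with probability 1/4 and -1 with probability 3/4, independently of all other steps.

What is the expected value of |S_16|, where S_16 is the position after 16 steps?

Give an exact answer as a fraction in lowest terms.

S_16 takes values m ≡ 0 (mod 2) with |m| ≤ 16; P(S_16=m) = C(16,(16+m)/2) · (1/4)^((16+m)/2) · (3/4)^((16-m)/2).
Distribution: P(S=-16)=43046721/4294967296, P(S=-14)=14348907/268435456, P(S=-12)=71744535/536870912, P(S=-10)=55801305/268435456, P(S=-8)=241805655/1073741824, P(S=-6)=48361131/268435456, P(S=-4)=59108049/536870912, P(S=-2)=14073345/268435456, P(S=0)=42220035/2147483648, P(S=2)=1563705/268435456, P(S=4)=729729/536870912, P(S=6)=66339/268435456, P(S=8)=36855/1073741824, P(S=10)=945/268435456, P(S=12)=135/536870912, P(S=14)=3/268435456, P(S=16)=1/4294967296
E[|S_16|] = Σ_m |m|·P(S_16=m) = 1078810739/134217728

Answer: 1078810739/134217728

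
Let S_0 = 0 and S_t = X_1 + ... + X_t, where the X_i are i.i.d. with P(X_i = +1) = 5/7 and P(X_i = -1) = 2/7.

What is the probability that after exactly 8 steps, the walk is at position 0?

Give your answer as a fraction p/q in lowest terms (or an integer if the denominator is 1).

Answer: 100000/823543

Derivation:
To be at 0 after 8 steps: need exactly 4 steps of +1 and 4 of -1.
Number of such sequences: C(8,4) = 70
Each has probability (5/7)^4 · (2/7)^4 = 10000/5764801
P = 70 · 10000/5764801 = 100000/823543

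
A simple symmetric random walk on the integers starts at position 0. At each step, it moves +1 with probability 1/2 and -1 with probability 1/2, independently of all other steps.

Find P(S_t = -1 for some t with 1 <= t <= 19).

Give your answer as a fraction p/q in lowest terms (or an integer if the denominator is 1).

Count via complement. Let g(t,s) = #length-t paths at position s with S_1..S_t all ≠ -1.
g(t,s) = g(t-1,s-1) + g(t-1,s+1) for s ≠ -1; g(t,-1) = 0.
t=0: g(0,0)=1
t=1: g(1,1)=1
t=2: g(2,0)=1 g(2,2)=1
t=3: g(3,1)=2 g(3,3)=1
t=4: g(4,0)=2 g(4,2)=3 g(4,4)=1
t=5: g(5,1)=5 g(5,3)=4 g(5,5)=1
t=6: g(6,0)=5 g(6,2)=9 g(6,4)=5 g(6,6)=1
t=7: g(7,1)=14 g(7,3)=14 g(7,5)=6 g(7,7)=1
t=8: g(8,0)=14 g(8,2)=28 g(8,4)=20 g(8,6)=7 g(8,8)=1
t=9: g(9,1)=42 g(9,3)=48 g(9,5)=27 g(9,7)=8 g(9,9)=1
t=10: g(10,0)=42 g(10,2)=90 g(10,4)=75 g(10,6)=35 g(10,8)=9 g(10,10)=1
t=11: g(11,1)=132 g(11,3)=165 g(11,5)=110 g(11,7)=44 g(11,9)=10 g(11,11)=1
t=12: g(12,0)=132 g(12,2)=297 g(12,4)=275 g(12,6)=154 g(12,8)=54 g(12,10)=11 g(12,12)=1
t=13: g(13,1)=429 g(13,3)=572 g(13,5)=429 g(13,7)=208 g(13,9)=65 g(13,11)=12 g(13,13)=1
t=14: g(14,0)=429 g(14,2)=1001 g(14,4)=1001 g(14,6)=637 g(14,8)=273 g(14,10)=77 g(14,12)=13 g(14,14)=1
t=15: g(15,1)=1430 g(15,3)=2002 g(15,5)=1638 g(15,7)=910 g(15,9)=350 g(15,11)=90 g(15,13)=14 g(15,15)=1
t=16: g(16,0)=1430 g(16,2)=3432 g(16,4)=3640 g(16,6)=2548 g(16,8)=1260 g(16,10)=440 g(16,12)=104 g(16,14)=15 g(16,16)=1
t=17: g(17,1)=4862 g(17,3)=7072 g(17,5)=6188 g(17,7)=3808 g(17,9)=1700 g(17,11)=544 g(17,13)=119 g(17,15)=16 g(17,17)=1
t=18: g(18,0)=4862 g(18,2)=11934 g(18,4)=13260 g(18,6)=9996 g(18,8)=5508 g(18,10)=2244 g(18,12)=663 g(18,14)=135 g(18,16)=17 g(18,18)=1
t=19: g(19,1)=16796 g(19,3)=25194 g(19,5)=23256 g(19,7)=15504 g(19,9)=7752 g(19,11)=2907 g(19,13)=798 g(19,15)=152 g(19,17)=18 g(19,19)=1
Paths never hitting -1: Σ_s g(19,s) = 92378
Paths hitting -1: 2^19 - 92378 = 431910
P = 431910/524288 = 215955/262144

Answer: 215955/262144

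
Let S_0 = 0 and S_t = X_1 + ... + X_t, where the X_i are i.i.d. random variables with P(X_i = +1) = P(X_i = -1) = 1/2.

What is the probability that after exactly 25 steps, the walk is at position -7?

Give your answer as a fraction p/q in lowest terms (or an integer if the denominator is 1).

Answer: 2042975/33554432

Derivation:
To reach position -7 after 25 steps: need 9 steps of +1 and 16 of -1.
Favorable paths: C(25,9) = 2042975
Total paths: 2^25 = 33554432
P = 2042975/33554432 = 2042975/33554432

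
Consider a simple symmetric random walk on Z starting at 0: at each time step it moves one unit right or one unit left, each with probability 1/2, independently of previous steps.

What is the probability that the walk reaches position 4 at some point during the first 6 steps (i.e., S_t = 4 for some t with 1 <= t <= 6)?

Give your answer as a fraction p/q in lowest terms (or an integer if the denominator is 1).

Count via complement. Let g(t,s) = #length-t paths at position s with S_1..S_t all ≠ 4.
g(t,s) = g(t-1,s-1) + g(t-1,s+1) for s ≠ 4; g(t,4) = 0.
t=0: g(0,0)=1
t=1: g(1,-1)=1 g(1,1)=1
t=2: g(2,-2)=1 g(2,0)=2 g(2,2)=1
t=3: g(3,-3)=1 g(3,-1)=3 g(3,1)=3 g(3,3)=1
t=4: g(4,-4)=1 g(4,-2)=4 g(4,0)=6 g(4,2)=4
t=5: g(5,-5)=1 g(5,-3)=5 g(5,-1)=10 g(5,1)=10 g(5,3)=4
t=6: g(6,-6)=1 g(6,-4)=6 g(6,-2)=15 g(6,0)=20 g(6,2)=14
Paths never hitting 4: Σ_s g(6,s) = 56
Paths hitting 4: 2^6 - 56 = 8
P = 8/64 = 1/8

Answer: 1/8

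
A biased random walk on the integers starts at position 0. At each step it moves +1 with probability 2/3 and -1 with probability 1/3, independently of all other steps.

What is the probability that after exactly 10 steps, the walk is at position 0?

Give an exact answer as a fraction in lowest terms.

Answer: 896/6561

Derivation:
To be at 0 after 10 steps: need exactly 5 steps of +1 and 5 of -1.
Number of such sequences: C(10,5) = 252
Each has probability (2/3)^5 · (1/3)^5 = 32/59049
P = 252 · 32/59049 = 896/6561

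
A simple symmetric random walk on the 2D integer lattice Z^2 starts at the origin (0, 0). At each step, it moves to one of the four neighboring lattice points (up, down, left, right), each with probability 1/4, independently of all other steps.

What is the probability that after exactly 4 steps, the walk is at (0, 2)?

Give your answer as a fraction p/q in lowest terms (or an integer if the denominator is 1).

Answer: 1/16

Derivation:
Let h be the number of horizontal steps (so 4-h are vertical). To end at (0,2) need (h+0)/2 right-steps and ((4-h)+2)/2 up-steps.
Sum over h with 0 ≤ h ≤ 2, h ≡ 0 (mod 2), 4-h ≡ 0 (mod 2):
h=0: C(4,0)·C(0,0)·C(4,3) = 1·1·4 = 4
h=2: C(4,2)·C(2,1)·C(2,2) = 6·2·1 = 12
Total favorable: 16
Total paths: 4^4 = 256
P = 16/256 = 1/16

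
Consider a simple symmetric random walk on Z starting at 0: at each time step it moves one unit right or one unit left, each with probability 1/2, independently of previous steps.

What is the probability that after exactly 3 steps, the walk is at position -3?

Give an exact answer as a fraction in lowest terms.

Answer: 1/8

Derivation:
To reach position -3 after 3 steps: need 0 steps of +1 and 3 of -1.
Favorable paths: C(3,0) = 1
Total paths: 2^3 = 8
P = 1/8 = 1/8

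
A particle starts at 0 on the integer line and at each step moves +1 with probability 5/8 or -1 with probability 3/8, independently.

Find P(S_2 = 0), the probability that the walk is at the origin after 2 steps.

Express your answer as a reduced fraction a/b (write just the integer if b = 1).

Answer: 15/32

Derivation:
To be at 0 after 2 steps: need exactly 1 step of +1 and 1 of -1.
Number of such sequences: C(2,1) = 2
Each has probability (5/8)^1 · (3/8)^1 = 15/64
P = 2 · 15/64 = 15/32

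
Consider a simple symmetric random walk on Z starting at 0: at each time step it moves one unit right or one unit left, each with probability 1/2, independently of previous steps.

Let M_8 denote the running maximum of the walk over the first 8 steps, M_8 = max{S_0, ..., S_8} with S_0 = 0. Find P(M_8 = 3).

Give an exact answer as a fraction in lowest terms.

Answer: 7/64

Derivation:
Let M_8 = max(S_0,...,S_8). Use the reflection principle: for j ≥ 1, #{paths with M_8 ≥ j} = #{S_8 ≥ j} + #{S_8 ≥ j+1}.
By reflection, #{M_8 ≥ 3} = #{S_8 ≥ 3} + #{S_8 ≥ 4} = 37 + 37 = 74.
#{M_8 ≥ 4} = #{S_8 ≥ 4} + #{S_8 ≥ 5} = 37 + 9 = 46.
#{M_8 = 3} = 74 - 46 = 28.
P(M_8 = 3) = 28/256 = 7/64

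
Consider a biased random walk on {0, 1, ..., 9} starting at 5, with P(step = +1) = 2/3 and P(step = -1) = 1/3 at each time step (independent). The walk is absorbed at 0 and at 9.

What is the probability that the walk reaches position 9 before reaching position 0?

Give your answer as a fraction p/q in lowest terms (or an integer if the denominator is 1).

Biased walk: p = 2/3, q = 1/3, r = q/p = 1/2
Gambler's ruin: P(hit 9 before 0 | start at 5) = (1 - r^a)/(1 - r^N)
r^5 = 1/32; r^9 = 1/512
P = (1 - 1/32) / (1 - 1/512) = 31/32 / 511/512 = 496/511

Answer: 496/511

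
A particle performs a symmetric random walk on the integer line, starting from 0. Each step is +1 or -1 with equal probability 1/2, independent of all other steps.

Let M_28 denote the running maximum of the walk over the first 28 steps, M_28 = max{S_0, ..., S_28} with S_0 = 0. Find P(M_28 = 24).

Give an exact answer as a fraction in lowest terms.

Answer: 189/134217728

Derivation:
Let M_28 = max(S_0,...,S_28). Use the reflection principle: for j ≥ 1, #{paths with M_28 ≥ j} = #{S_28 ≥ j} + #{S_28 ≥ j+1}.
By reflection, #{M_28 ≥ 24} = #{S_28 ≥ 24} + #{S_28 ≥ 25} = 407 + 29 = 436.
#{M_28 ≥ 25} = #{S_28 ≥ 25} + #{S_28 ≥ 26} = 29 + 29 = 58.
#{M_28 = 24} = 436 - 58 = 378.
P(M_28 = 24) = 378/268435456 = 189/134217728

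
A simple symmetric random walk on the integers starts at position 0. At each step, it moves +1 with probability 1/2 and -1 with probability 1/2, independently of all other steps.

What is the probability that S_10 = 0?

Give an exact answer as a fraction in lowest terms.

To return to 0 after 10 steps: need exactly 5 steps of +1 and 5 of -1.
Favorable paths: C(10,5) = 252
Total paths: 2^10 = 1024
P = 252/1024 = 63/256

Answer: 63/256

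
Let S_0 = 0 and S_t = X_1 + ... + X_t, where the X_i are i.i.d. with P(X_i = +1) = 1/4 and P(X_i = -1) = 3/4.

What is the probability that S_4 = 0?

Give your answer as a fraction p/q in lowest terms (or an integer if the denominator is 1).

Answer: 27/128

Derivation:
To be at 0 after 4 steps: need exactly 2 steps of +1 and 2 of -1.
Number of such sequences: C(4,2) = 6
Each has probability (1/4)^2 · (3/4)^2 = 9/256
P = 6 · 9/256 = 27/128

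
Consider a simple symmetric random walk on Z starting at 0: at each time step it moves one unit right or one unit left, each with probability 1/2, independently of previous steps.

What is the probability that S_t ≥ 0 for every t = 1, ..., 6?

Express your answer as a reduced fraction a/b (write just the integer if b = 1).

Let f(t,s) = #length-t paths at position s with S_1..S_t all ≥ 0.
f(t,s) = f(t-1,s-1) + f(t-1,s+1) for s ≥ 0; f(t,s) = 0 for s < 0.
t=0: f(0,0)=1
t=1: f(1,1)=1
t=2: f(2,0)=1 f(2,2)=1
t=3: f(3,1)=2 f(3,3)=1
t=4: f(4,0)=2 f(4,2)=3 f(4,4)=1
t=5: f(5,1)=5 f(5,3)=4 f(5,5)=1
t=6: f(6,0)=5 f(6,2)=9 f(6,4)=5 f(6,6)=1
Σ_s f(6,s) = 20
P = 20/64 = 5/16

Answer: 5/16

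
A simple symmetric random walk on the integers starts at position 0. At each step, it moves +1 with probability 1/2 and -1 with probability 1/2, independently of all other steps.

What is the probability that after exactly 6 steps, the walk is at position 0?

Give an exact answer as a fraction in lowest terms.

Answer: 5/16

Derivation:
To return to 0 after 6 steps: need exactly 3 steps of +1 and 3 of -1.
Favorable paths: C(6,3) = 20
Total paths: 2^6 = 64
P = 20/64 = 5/16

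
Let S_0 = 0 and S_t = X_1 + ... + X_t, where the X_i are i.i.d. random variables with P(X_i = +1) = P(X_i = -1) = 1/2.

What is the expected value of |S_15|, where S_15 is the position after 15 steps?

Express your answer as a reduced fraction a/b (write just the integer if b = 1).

Answer: 6435/2048

Derivation:
S_15 takes values m ≡ 1 (mod 2) with |m| ≤ 15; P(S_15=m) = C(15,(15+m)/2)/2^15.
Total paths: 2^15 = 32768
Distribution: P(S=-15)=1/32768, P(S=-13)=15/32768, P(S=-11)=105/32768, P(S=-9)=455/32768, P(S=-7)=1365/32768, P(S=-5)=3003/32768, P(S=-3)=5005/32768, P(S=-1)=6435/32768, P(S=1)=6435/32768, P(S=3)=5005/32768, P(S=5)=3003/32768, P(S=7)=1365/32768, P(S=9)=455/32768, P(S=11)=105/32768, P(S=13)=15/32768, P(S=15)=1/32768
E[|S_15|] = Σ_m |m|·P(S_15=m) = 102960/32768 = 6435/2048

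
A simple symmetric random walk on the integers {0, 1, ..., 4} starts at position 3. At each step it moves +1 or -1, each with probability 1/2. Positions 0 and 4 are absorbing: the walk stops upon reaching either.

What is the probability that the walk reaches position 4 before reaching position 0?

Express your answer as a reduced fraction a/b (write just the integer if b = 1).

Answer: 3/4

Derivation:
Symmetric walk (p = 1/2): the harmonic-function argument gives P(hit 4 before 0 | start at 3) = a/N.
P = 3/4 = 3/4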